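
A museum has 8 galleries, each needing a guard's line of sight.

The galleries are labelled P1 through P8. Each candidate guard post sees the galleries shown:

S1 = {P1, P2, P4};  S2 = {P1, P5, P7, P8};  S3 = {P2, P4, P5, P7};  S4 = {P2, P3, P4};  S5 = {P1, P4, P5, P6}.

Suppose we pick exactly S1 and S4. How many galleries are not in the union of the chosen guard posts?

Union of S1, S4 = {P1, P2, P3, P4}.
Not covered: P5, P6, P7, P8 — 4 galleries.

4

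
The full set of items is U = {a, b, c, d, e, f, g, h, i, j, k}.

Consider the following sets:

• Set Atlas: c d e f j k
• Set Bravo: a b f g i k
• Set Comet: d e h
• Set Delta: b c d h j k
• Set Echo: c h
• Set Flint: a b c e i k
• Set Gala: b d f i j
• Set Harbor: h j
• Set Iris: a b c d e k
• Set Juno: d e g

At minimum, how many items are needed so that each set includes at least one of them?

The 3 items {a, d, h} hit every set.
No choice of 2 items meets every set, so 3 is the minimum.

3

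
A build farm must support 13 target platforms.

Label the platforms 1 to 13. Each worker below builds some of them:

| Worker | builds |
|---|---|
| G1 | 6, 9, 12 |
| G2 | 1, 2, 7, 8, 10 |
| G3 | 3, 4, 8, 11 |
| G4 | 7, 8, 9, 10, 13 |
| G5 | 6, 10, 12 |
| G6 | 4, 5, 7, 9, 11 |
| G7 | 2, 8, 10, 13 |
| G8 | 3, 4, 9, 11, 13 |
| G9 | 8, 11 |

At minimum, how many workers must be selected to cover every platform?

4

G2 and G5 and G6 and G8 together: G2 ∪ G5 ∪ G6 ∪ G8 = {1, 2, 3, 4, 5, 6, 7, 8, 9, 10, 11, 12, 13} — every platform is covered.
No 3 of the 9 workers cover everything (all 84 combinations miss at least one platform), so 4 is optimal.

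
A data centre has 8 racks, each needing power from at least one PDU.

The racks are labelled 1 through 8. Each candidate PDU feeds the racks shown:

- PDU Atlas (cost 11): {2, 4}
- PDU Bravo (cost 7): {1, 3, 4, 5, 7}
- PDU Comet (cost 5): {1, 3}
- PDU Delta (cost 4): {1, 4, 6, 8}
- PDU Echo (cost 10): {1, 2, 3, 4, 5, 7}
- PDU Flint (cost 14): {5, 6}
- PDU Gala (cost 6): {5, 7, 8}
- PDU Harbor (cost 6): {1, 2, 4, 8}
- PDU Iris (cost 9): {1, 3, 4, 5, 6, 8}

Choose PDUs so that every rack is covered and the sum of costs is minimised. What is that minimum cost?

Delta, Echo together cover every rack (Delta ∪ Echo = {1, 2, 3, 4, 5, 6, 7, 8}); total cost 4 + 10 = 14.
The greedy pick Delta, Bravo, Harbor costs 17; no covering selection beats 14.

14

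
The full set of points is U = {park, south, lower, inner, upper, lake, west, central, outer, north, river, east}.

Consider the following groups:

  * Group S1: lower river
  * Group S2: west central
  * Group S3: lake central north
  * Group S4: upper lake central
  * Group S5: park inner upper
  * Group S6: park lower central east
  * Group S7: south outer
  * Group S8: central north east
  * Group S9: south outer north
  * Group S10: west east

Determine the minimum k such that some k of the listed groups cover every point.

S1, S3, S5, S9, and S10 cover everything between them: the union {park, south, lower, inner, upper, lake, west, central, outer, north, river, east} is all of U.
Only S1 contains river, so S1 is forced; the remaining 10 points need at least 4 more groups (each remaining group adds at most 3) — so at least 5 groups are needed, and 5 is optimal.

5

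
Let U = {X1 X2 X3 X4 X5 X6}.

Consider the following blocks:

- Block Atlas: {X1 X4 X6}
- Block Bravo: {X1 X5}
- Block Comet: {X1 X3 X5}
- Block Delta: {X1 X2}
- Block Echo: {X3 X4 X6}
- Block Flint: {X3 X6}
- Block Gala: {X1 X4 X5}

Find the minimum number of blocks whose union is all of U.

3

Delta and Echo and Gala together: Delta ∪ Echo ∪ Gala = {X1, X2, X3, X4, X5, X6} — every element is covered.
Only Delta contains X2, so Delta is forced; the remaining 4 elements need at least 2 more blocks (each remaining block adds at most 3) — so at least 3 blocks are needed, and 3 is optimal.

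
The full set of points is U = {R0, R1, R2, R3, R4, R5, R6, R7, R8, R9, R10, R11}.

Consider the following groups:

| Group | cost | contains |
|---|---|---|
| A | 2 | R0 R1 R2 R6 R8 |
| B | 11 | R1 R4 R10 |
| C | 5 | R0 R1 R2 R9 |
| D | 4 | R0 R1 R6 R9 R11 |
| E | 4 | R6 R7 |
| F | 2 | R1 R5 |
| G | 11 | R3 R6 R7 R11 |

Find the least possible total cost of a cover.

A, B, D, F, G together cover every point (A ∪ B ∪ D ∪ F ∪ G = {R0, R1, R2, R3, R4, R5, R6, R7, R8, R9, R10, R11}); total cost 2 + 11 + 4 + 2 + 11 = 30.
The greedy pick A, D, F, E, B, G costs 34; no covering selection beats 30.

30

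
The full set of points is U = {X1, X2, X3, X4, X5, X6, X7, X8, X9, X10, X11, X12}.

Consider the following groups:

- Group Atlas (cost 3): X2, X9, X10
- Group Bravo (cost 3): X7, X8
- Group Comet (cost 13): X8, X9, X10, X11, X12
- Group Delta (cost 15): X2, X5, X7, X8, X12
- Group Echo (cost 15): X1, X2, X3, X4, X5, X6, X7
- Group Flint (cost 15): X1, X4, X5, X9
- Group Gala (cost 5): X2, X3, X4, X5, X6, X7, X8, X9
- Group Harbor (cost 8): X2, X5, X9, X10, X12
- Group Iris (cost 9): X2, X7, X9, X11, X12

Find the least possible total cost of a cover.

28

Comet, Echo together cover every point (Comet ∪ Echo = {X1, X2, X3, X4, X5, X6, X7, X8, X9, X10, X11, X12}); total cost 13 + 15 = 28.
The greedy pick Gala, Atlas, Iris, Echo costs 32; no covering selection beats 28.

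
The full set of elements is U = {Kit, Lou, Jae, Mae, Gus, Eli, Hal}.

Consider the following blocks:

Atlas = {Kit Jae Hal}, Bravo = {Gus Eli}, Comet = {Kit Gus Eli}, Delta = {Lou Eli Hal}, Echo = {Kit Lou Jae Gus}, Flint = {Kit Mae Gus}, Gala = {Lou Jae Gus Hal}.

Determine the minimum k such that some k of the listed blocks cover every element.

3

Comet, Flint, and Gala cover everything between them: the union {Kit, Lou, Jae, Mae, Gus, Eli, Hal} is all of U.
Only Flint contains Mae, so Flint is forced; the remaining 4 elements need at least 2 more blocks (each remaining block adds at most 3) — so at least 3 blocks are needed, and 3 is optimal.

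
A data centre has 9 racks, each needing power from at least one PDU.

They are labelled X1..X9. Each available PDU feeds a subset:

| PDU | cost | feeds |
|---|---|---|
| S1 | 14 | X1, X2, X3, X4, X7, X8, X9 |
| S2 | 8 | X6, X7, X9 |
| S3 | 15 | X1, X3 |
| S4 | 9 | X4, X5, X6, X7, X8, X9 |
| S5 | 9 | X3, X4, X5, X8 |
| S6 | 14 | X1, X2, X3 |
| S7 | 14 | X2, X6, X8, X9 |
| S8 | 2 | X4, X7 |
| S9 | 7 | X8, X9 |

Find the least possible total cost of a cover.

23

S4, S6 together cover every rack (S4 ∪ S6 = {X1, X2, X3, X4, X5, X6, X7, X8, X9}); total cost 9 + 14 = 23.
The greedy pick S8, S4, S1 costs 25; no covering selection beats 23.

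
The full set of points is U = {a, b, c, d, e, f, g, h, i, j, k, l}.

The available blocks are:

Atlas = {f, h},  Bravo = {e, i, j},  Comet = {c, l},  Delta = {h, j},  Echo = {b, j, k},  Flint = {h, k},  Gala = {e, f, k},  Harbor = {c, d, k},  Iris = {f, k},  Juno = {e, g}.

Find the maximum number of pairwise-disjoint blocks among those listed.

Atlas, Comet, Echo, Juno are pairwise disjoint (Atlas={f,h}; Comet={c,l}; Echo={b,j,k}; Juno={e,g}).
Every remaining block overlaps one of these, and no 5 of the listed blocks are pairwise disjoint, so 4 is the maximum.

4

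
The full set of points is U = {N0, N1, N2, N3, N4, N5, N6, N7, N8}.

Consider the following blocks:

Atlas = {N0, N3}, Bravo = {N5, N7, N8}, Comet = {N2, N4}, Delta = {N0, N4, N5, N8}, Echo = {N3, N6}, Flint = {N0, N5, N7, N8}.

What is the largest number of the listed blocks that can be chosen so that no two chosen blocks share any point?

Atlas, Bravo, Comet are pairwise disjoint (Atlas={N0,N3}; Bravo={N5,N7,N8}; Comet={N2,N4}).
Every remaining block overlaps one of these, and no 4 of the listed blocks are pairwise disjoint, so 3 is the maximum.

3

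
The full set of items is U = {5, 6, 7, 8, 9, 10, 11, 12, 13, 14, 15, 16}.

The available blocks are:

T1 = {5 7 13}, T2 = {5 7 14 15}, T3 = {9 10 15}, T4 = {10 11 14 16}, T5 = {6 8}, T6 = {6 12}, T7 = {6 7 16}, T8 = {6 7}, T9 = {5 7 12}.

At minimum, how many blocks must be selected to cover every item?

Take {T1, T3, T4, T5, T9}. Their union is {5, 6, 7, 8, 9, 10, 11, 12, 13, 14, 15, 16}, which is all 12 items.
No 4 of the 9 blocks cover everything (all 126 combinations miss at least one item), so 5 is optimal.

5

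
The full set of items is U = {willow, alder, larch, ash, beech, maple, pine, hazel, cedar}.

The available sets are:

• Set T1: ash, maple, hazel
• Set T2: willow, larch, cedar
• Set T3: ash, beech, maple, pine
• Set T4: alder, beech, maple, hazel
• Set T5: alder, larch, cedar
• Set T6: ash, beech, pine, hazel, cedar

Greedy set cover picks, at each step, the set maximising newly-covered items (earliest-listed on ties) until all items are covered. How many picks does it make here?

Greedy: pick T6 (covers 5 new) → pick T2 (covers 2 new) → pick T4 (covers 2 new). Total picks: 3.

3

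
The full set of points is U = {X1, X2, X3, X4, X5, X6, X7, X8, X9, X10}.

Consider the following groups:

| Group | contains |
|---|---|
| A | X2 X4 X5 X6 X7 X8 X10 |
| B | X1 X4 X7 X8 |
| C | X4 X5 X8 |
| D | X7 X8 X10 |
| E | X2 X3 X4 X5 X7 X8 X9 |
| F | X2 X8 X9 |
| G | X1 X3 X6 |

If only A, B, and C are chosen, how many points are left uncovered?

Union of A, B, C = {X1, X2, X4, X5, X6, X7, X8, X10}.
Not covered: X3, X9 — 2 points.

2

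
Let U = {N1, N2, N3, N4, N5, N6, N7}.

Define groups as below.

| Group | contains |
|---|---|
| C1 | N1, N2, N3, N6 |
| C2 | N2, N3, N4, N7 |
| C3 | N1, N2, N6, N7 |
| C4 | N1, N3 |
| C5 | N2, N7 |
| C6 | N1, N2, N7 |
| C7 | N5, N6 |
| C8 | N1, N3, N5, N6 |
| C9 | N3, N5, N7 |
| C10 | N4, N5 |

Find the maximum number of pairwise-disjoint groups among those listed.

C4, C5, C7 are pairwise disjoint (C4={N1,N3}; C5={N2,N7}; C7={N5,N6}).
Every remaining group overlaps one of these, and no 4 of the listed groups are pairwise disjoint, so 3 is the maximum.

3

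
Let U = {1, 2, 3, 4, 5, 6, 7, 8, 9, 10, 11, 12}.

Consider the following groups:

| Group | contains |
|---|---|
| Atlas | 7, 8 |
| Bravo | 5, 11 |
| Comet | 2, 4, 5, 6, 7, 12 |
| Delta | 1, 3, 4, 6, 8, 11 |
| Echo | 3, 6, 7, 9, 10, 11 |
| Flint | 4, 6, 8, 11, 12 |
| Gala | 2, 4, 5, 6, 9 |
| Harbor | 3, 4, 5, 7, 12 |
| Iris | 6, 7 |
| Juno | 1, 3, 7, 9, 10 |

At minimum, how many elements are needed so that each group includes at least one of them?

The 3 elements {5, 7, 11} hit every group.
No choice of 2 elements meets every group, so 3 is the minimum.

3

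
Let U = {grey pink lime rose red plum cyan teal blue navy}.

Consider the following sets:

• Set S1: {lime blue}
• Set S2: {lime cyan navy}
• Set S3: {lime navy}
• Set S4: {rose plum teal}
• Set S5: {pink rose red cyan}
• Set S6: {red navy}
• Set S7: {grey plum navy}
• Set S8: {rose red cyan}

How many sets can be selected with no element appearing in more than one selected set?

S1, S4, S6 are pairwise disjoint (S1={lime,blue}; S4={rose,plum,teal}; S6={red,navy}).
Every remaining set overlaps one of these, and no 4 of the listed sets are pairwise disjoint, so 3 is the maximum.

3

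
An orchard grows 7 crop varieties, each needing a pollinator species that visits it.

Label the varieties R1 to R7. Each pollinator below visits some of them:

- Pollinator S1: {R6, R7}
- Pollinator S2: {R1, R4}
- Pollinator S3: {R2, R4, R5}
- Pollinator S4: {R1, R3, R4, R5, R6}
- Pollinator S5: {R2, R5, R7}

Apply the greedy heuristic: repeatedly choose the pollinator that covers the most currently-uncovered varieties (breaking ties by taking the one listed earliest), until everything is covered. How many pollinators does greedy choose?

Greedy: pick S4 (covers 5 new) → pick S5 (covers 2 new). Total picks: 2.

2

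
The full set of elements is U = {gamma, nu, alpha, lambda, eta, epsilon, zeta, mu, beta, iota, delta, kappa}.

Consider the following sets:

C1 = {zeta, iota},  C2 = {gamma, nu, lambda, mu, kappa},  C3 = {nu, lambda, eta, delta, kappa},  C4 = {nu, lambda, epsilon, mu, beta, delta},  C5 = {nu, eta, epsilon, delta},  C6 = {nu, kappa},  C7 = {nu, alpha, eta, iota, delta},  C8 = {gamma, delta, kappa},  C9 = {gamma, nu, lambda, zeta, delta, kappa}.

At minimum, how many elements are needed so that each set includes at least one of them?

3

The 3 elements {iota, delta, kappa} hit every set.
No choice of 2 elements meets every set, so 3 is the minimum.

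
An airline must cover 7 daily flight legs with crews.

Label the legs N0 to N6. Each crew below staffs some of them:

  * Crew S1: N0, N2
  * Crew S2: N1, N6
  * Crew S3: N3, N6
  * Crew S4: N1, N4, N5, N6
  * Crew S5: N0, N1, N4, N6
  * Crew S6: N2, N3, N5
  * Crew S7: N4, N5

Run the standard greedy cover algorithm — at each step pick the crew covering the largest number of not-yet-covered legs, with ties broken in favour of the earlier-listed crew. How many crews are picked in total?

3

Greedy: pick S4 (covers 4 new) → pick S1 (covers 2 new) → pick S3 (covers 1 new). Total picks: 3.
(The true minimum cover uses only 2 crews, so greedy is not optimal here.)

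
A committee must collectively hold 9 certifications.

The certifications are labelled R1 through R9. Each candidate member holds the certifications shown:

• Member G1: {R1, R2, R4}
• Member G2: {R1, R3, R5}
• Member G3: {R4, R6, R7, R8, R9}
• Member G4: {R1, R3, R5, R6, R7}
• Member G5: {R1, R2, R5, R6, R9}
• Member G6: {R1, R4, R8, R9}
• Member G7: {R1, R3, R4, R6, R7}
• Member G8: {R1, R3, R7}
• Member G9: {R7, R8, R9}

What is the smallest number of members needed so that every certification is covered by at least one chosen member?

3

Take {G1, G2, G3}. Their union is {R1, R2, R3, R4, R5, R6, R7, R8, R9}, which is all 9 certifications.
No 2 of the 9 members cover everything (all 36 combinations miss at least one certification), so 3 is optimal.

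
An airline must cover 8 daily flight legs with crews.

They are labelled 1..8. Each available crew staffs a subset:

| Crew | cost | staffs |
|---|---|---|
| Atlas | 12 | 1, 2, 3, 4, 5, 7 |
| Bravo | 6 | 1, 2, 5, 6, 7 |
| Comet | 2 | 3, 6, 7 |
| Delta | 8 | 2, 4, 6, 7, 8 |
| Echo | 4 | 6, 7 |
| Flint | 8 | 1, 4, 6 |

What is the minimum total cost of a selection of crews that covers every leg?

16

Bravo, Comet, Delta together cover every leg (Bravo ∪ Comet ∪ Delta = {1, 2, 3, 4, 5, 6, 7, 8}); total cost 6 + 2 + 8 = 16.
No covering selection has total cost below 16.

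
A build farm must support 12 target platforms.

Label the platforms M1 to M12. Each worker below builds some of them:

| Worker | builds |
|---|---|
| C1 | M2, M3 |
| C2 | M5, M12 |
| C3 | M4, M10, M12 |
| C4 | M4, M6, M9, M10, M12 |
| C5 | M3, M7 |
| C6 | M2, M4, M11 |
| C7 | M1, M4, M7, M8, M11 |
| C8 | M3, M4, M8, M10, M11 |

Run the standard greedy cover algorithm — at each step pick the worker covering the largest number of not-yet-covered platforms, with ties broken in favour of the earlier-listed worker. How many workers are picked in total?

Greedy: pick C4 (covers 5 new) → pick C7 (covers 4 new) → pick C1 (covers 2 new) → pick C2 (covers 1 new). Total picks: 4.

4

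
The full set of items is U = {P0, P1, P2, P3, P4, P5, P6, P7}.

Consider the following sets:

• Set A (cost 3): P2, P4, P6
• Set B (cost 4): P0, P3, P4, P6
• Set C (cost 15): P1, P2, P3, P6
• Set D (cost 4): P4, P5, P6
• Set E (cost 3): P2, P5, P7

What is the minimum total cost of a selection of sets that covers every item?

B, C, E together cover every item (B ∪ C ∪ E = {P0, P1, P2, P3, P4, P5, P6, P7}); total cost 4 + 15 + 3 = 22.
The greedy pick A, E, B, C costs 25; no covering selection beats 22.

22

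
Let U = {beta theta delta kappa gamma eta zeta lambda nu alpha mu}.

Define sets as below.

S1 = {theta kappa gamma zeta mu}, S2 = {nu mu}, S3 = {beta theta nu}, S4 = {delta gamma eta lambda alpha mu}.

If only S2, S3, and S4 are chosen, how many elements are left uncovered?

2

Union of S2, S3, S4 = {beta, theta, delta, gamma, eta, lambda, nu, alpha, mu}.
Not covered: kappa, zeta — 2 elements.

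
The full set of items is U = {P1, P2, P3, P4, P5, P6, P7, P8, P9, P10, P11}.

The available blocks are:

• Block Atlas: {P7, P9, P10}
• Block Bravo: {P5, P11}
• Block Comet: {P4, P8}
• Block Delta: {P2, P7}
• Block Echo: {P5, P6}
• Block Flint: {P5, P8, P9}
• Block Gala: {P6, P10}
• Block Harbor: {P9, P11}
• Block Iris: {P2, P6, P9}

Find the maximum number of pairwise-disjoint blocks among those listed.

4

Comet, Delta, Echo, Harbor are pairwise disjoint (Comet={P4,P8}; Delta={P2,P7}; Echo={P5,P6}; Harbor={P9,P11}).
Every remaining block overlaps one of these, and no 5 of the listed blocks are pairwise disjoint, so 4 is the maximum.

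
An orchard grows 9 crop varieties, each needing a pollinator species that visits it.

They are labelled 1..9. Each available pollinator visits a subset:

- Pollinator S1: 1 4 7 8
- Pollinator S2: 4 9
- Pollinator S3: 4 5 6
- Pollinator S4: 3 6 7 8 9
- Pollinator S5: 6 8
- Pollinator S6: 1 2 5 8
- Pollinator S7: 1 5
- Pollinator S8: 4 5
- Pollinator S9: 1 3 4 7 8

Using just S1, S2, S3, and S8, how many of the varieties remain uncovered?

Union of S1, S2, S3, S8 = {1, 4, 5, 6, 7, 8, 9}.
Not covered: 2, 3 — 2 varieties.

2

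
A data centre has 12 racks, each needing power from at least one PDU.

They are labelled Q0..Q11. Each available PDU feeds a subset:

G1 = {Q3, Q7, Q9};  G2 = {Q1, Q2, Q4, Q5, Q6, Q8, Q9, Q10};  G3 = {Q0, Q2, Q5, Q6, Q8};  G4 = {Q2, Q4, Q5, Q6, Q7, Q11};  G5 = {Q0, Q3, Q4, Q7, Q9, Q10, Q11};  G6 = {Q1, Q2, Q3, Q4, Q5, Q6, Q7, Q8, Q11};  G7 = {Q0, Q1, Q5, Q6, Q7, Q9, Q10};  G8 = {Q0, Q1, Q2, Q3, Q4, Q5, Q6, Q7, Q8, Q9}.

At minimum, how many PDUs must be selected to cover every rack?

2

G5 and G8 together: G5 ∪ G8 = {Q0, Q1, Q2, Q3, Q4, Q5, Q6, Q7, Q8, Q9, Q10, Q11} — every rack is covered.
No single PDU has all 12 racks (the largest, G8, has 10), so 2 is optimal.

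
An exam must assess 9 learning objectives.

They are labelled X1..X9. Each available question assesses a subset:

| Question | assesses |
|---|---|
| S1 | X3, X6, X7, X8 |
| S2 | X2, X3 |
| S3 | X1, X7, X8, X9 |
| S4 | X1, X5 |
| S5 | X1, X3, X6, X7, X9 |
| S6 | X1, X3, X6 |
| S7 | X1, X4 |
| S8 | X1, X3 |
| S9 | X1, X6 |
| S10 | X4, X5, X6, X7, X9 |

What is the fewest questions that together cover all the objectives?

3

S2 and S3 and S10 together: S2 ∪ S3 ∪ S10 = {X1, X2, X3, X4, X5, X6, X7, X8, X9} — every objective is covered.
Only S2 contains X2, so S2 is forced; the remaining 7 objectives need at least 2 more questions (each remaining question adds at most 5) — so at least 3 questions are needed, and 3 is optimal.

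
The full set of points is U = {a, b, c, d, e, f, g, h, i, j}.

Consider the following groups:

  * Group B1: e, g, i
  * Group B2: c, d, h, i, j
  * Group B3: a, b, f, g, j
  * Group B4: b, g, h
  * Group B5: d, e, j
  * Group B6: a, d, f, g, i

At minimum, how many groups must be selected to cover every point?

B1, B2, and B3 cover everything between them: the union {a, b, c, d, e, f, g, h, i, j} is all of U.
Only B2 contains c, so B2 is forced; the remaining 5 points need at least 2 more groups (each remaining group adds at most 4) — so at least 3 groups are needed, and 3 is optimal.

3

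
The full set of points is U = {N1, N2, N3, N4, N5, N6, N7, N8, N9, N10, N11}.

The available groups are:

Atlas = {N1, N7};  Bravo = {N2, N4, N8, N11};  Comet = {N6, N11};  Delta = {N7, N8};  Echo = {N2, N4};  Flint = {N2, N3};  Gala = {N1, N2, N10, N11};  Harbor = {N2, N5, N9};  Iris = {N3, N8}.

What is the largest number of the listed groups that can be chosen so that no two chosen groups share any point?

4

Atlas, Comet, Harbor, Iris are pairwise disjoint (Atlas={N1,N7}; Comet={N6,N11}; Harbor={N2,N5,N9}; Iris={N3,N8}).
Every remaining group overlaps one of these, and no 5 of the listed groups are pairwise disjoint, so 4 is the maximum.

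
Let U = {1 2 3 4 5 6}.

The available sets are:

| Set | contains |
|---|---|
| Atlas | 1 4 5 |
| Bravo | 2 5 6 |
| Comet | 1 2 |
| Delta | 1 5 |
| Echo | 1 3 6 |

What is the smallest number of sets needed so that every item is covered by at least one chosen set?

3

Atlas and Comet and Echo together: Atlas ∪ Comet ∪ Echo = {1, 2, 3, 4, 5, 6} — every item is covered.
Only Echo contains 3, so Echo is forced; the remaining 3 items need at least 2 more sets (each remaining set adds at most 2) — so at least 3 sets are needed, and 3 is optimal.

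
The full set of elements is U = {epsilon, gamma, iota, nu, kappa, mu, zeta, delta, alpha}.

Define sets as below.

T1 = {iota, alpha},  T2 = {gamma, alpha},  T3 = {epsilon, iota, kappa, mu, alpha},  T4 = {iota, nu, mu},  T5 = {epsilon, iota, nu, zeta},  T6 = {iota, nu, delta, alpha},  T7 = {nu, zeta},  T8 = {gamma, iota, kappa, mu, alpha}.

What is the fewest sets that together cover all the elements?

Take {T5, T6, T8}. Their union is {epsilon, gamma, iota, nu, kappa, mu, zeta, delta, alpha}, which is all 9 elements.
Only T6 contains delta, so T6 is forced; the remaining 5 elements need at least 2 more sets (each remaining set adds at most 3) — so at least 3 sets are needed, and 3 is optimal.

3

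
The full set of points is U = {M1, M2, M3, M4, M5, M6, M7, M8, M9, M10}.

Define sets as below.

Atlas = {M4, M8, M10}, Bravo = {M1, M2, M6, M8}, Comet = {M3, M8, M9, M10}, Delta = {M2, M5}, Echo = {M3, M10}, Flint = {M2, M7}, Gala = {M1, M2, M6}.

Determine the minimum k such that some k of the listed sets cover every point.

Atlas and Bravo and Comet and Delta and Flint together: Atlas ∪ Bravo ∪ Comet ∪ Delta ∪ Flint = {M1, M2, M3, M4, M5, M6, M7, M8, M9, M10} — every point is covered.
No 4 of the 7 sets cover everything (all 35 combinations miss at least one point), so 5 is optimal.

5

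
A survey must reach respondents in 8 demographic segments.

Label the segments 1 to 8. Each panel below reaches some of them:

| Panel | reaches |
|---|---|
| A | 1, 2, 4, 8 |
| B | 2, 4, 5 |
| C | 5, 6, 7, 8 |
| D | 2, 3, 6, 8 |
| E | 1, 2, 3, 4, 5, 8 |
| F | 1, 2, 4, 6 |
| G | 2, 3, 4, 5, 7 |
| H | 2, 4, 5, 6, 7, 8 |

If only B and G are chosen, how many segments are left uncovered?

3

Union of B, G = {2, 3, 4, 5, 7}.
Not covered: 1, 6, 8 — 3 segments.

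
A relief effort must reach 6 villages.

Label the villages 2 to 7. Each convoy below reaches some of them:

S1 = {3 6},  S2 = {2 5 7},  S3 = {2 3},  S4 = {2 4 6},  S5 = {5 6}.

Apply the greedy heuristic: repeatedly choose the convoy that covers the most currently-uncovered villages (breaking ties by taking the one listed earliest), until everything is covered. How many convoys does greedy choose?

Greedy: pick S2 (covers 3 new) → pick S1 (covers 2 new) → pick S4 (covers 1 new). Total picks: 3.

3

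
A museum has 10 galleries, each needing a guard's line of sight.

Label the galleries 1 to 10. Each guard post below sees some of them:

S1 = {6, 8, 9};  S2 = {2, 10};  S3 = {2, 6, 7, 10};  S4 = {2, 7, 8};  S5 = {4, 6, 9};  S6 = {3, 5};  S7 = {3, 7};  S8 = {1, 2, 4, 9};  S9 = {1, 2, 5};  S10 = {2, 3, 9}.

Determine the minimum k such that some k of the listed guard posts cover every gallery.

Take {S3, S4, S6, S8}. Their union is {1, 2, 3, 4, 5, 6, 7, 8, 9, 10}, which is all 10 galleries.
No 3 of the 10 guard posts cover everything (all 120 combinations miss at least one gallery), so 4 is optimal.

4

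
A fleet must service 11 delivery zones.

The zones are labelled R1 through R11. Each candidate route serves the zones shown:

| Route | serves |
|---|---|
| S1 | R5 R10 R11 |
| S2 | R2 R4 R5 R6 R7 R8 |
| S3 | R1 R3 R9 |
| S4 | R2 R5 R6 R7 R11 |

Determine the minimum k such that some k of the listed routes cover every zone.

S1 and S2 and S3 together: S1 ∪ S2 ∪ S3 = {R1, R2, R3, R4, R5, R6, R7, R8, R9, R10, R11} — every zone is covered.
Only S3 contains R1, so S3 is forced; the remaining 8 zones need at least 2 more routes (each remaining route adds at most 6) — so at least 3 routes are needed, and 3 is optimal.

3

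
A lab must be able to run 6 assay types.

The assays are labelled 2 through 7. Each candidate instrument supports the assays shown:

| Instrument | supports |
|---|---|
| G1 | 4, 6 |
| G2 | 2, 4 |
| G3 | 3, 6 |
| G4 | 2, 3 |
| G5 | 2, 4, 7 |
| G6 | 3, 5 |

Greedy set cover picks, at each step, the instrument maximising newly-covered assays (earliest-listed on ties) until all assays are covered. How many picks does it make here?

3

Greedy: pick G5 (covers 3 new) → pick G3 (covers 2 new) → pick G6 (covers 1 new). Total picks: 3.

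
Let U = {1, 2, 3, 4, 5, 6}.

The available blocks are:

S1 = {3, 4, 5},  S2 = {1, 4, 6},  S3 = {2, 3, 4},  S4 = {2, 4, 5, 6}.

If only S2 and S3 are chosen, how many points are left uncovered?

Union of S2, S3 = {1, 2, 3, 4, 6}.
Not covered: 5 — 1 point.

1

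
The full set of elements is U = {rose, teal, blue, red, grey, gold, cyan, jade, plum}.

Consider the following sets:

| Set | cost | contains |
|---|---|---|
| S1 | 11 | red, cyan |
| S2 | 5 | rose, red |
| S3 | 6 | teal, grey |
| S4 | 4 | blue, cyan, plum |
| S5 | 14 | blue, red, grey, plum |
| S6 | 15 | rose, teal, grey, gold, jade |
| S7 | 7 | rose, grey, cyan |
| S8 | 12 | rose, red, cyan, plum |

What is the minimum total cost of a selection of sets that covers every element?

24

S2, S4, S6 together cover every element (S2 ∪ S4 ∪ S6 = {rose, teal, blue, red, grey, gold, cyan, jade, plum}); total cost 5 + 4 + 15 = 24.
The greedy pick S4, S2, S3, S6 costs 30; no covering selection beats 24.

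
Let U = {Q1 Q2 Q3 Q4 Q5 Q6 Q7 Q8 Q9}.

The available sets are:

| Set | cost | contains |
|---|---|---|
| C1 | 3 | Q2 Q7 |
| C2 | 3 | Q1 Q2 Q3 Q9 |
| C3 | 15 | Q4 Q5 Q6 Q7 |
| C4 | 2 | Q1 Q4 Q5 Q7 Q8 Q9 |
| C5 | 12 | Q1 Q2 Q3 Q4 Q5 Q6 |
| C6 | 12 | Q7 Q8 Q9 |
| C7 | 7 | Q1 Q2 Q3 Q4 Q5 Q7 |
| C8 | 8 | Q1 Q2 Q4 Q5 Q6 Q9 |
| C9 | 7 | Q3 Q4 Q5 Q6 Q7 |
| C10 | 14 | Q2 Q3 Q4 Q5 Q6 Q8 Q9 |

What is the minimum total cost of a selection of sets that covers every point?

12

C1, C4, C9 together cover every point (C1 ∪ C4 ∪ C9 = {Q1, Q2, Q3, Q4, Q5, Q6, Q7, Q8, Q9}); total cost 3 + 2 + 7 = 12.
No covering selection has total cost below 12.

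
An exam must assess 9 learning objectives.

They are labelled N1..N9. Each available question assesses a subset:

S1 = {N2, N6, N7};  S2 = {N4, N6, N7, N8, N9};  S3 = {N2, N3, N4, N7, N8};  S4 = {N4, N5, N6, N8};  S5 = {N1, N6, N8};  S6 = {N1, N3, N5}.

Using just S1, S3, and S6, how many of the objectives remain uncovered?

Union of S1, S3, S6 = {N1, N2, N3, N4, N5, N6, N7, N8}.
Not covered: N9 — 1 objective.

1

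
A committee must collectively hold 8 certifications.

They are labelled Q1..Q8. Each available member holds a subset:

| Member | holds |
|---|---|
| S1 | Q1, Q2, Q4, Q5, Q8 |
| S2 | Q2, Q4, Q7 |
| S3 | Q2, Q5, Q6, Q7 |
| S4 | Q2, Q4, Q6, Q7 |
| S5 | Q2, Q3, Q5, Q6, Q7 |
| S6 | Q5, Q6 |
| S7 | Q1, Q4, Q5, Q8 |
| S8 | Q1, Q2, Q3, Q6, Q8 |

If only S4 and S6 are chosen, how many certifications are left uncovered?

Union of S4, S6 = {Q2, Q4, Q5, Q6, Q7}.
Not covered: Q1, Q3, Q8 — 3 certifications.

3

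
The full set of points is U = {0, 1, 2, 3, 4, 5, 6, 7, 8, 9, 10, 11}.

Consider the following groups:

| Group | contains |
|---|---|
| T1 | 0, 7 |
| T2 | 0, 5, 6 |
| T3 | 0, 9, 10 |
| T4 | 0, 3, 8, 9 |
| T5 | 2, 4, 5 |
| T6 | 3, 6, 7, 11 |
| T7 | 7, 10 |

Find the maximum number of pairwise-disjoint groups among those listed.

3

T3, T5, T6 are pairwise disjoint (T3={0,9,10}; T5={2,4,5}; T6={3,6,7,11}).
Every remaining group overlaps one of these, and no 4 of the listed groups are pairwise disjoint, so 3 is the maximum.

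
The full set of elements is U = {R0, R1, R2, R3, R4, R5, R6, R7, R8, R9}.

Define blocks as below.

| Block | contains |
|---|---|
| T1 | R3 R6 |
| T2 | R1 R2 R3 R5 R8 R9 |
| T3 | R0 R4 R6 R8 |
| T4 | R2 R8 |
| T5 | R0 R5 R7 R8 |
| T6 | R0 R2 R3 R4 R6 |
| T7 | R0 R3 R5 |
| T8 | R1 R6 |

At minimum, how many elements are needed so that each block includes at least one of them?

The 3 elements {R0, R2, R6} hit every block.
The blocks T4, T7, T8 are pairwise disjoint, so any hitting set needs a separate element for each — at least 3. Hence 3 is optimal.

3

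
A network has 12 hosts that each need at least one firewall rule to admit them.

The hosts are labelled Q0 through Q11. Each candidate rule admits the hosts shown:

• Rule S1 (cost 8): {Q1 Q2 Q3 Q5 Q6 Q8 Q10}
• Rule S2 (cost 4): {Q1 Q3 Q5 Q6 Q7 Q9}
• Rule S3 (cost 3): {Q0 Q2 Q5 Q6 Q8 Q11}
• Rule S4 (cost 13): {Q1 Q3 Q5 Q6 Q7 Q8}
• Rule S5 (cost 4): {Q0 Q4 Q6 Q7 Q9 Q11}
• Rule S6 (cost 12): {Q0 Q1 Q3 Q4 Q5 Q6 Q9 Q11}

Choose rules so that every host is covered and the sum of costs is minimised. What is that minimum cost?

12

S1, S5 together cover every host (S1 ∪ S5 = {Q0, Q1, Q2, Q3, Q4, Q5, Q6, Q7, Q8, Q9, Q10, Q11}); total cost 8 + 4 = 12.
The greedy pick S3, S2, S5, S1 costs 19; no covering selection beats 12.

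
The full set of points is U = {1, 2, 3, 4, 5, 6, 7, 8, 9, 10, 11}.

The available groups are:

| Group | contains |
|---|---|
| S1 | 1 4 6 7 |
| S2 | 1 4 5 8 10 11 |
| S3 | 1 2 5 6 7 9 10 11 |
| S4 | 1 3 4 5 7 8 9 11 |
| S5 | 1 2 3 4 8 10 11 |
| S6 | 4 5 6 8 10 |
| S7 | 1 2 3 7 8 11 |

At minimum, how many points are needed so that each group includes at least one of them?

Take H = {1, 5}. Each listed group contains at least one of these, so H is a hitting set of size 2.
No single point lies in every group, so at least 2 are needed and 2 is optimal.

2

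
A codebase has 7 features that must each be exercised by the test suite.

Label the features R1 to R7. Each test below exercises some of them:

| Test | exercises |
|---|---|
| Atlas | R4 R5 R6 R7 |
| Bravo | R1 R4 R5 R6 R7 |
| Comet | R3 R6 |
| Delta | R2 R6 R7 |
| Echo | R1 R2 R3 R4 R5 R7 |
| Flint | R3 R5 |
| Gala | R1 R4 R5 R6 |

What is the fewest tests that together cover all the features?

2

Take {Echo, Gala}. Their union is {R1, R2, R3, R4, R5, R6, R7}, which is all 7 features.
No single test has all 7 features (the largest, Echo, has 6), so 2 is optimal.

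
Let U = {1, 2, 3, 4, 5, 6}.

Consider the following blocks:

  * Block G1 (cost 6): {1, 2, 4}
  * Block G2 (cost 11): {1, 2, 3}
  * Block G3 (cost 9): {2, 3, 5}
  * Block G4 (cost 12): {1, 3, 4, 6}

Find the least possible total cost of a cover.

G3, G4 together cover every element (G3 ∪ G4 = {1, 2, 3, 4, 5, 6}); total cost 9 + 12 = 21.
The greedy pick G1, G3, G4 costs 27; no covering selection beats 21.

21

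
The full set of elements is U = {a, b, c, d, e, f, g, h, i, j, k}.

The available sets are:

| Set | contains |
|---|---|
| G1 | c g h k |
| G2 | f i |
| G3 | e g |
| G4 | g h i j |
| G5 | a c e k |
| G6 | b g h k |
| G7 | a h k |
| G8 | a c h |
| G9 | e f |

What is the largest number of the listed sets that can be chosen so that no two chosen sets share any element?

3

G2, G3, G8 are pairwise disjoint (G2={f,i}; G3={e,g}; G8={a,c,h}).
Every remaining set overlaps one of these, and no 4 of the listed sets are pairwise disjoint, so 3 is the maximum.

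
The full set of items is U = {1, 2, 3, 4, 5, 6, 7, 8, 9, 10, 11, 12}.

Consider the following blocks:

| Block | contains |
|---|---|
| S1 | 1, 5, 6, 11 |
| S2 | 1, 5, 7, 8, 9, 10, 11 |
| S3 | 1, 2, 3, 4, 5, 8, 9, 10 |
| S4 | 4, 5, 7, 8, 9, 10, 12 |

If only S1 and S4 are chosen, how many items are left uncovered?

2

Union of S1, S4 = {1, 4, 5, 6, 7, 8, 9, 10, 11, 12}.
Not covered: 2, 3 — 2 items.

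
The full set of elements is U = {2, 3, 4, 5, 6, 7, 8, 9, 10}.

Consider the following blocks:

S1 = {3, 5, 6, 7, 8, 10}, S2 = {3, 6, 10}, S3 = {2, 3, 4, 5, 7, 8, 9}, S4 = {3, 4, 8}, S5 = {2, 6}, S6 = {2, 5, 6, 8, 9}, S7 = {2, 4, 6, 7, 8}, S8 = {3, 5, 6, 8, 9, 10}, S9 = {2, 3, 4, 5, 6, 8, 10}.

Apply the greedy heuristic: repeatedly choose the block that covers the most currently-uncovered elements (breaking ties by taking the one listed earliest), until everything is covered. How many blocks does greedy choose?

2

Greedy: pick S3 (covers 7 new) → pick S1 (covers 2 new). Total picks: 2.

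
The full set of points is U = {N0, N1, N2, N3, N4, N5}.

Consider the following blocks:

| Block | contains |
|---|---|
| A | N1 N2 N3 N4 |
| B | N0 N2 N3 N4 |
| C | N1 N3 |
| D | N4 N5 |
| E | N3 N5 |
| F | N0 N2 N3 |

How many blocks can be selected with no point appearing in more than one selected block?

C, D are pairwise disjoint (C={N1,N3}; D={N4,N5}).
Every remaining block overlaps one of these, and no 3 of the listed blocks are pairwise disjoint, so 2 is the maximum.

2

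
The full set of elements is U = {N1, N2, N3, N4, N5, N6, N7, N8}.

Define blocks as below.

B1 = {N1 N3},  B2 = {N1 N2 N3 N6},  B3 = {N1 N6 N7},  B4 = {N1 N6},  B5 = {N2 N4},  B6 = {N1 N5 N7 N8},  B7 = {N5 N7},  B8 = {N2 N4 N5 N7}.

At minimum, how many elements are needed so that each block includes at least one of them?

Take H = {N1, N2, N7}. Each listed block contains at least one of these, so H is a hitting set of size 3.
The blocks B1, B5, B7 are pairwise disjoint, so any hitting set needs a separate element for each — at least 3. Hence 3 is optimal.

3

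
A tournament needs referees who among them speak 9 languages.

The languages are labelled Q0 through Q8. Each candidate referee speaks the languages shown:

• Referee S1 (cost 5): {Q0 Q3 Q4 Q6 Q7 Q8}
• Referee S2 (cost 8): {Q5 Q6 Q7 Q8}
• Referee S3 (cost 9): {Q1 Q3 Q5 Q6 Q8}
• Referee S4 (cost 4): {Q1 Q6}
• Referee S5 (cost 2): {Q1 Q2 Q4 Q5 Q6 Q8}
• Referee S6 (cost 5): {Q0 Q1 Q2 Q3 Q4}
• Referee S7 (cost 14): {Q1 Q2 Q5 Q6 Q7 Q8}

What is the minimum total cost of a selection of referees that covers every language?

7

S1, S5 together cover every language (S1 ∪ S5 = {Q0, Q1, Q2, Q3, Q4, Q5, Q6, Q7, Q8}); total cost 5 + 2 = 7.
No covering selection has total cost below 7.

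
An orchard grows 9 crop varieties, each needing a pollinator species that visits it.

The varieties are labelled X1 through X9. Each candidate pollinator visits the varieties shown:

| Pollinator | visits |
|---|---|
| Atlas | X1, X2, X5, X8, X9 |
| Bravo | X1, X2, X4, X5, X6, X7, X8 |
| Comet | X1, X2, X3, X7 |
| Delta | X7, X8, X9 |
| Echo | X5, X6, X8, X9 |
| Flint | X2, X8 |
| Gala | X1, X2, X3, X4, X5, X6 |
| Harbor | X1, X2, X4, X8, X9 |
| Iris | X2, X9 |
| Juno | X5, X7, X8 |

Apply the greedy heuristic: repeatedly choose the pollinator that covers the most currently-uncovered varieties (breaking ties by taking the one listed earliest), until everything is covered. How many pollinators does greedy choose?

3

Greedy: pick Bravo (covers 7 new) → pick Atlas (covers 1 new) → pick Comet (covers 1 new). Total picks: 3.
(The true minimum cover uses only 2 pollinators, so greedy is not optimal here.)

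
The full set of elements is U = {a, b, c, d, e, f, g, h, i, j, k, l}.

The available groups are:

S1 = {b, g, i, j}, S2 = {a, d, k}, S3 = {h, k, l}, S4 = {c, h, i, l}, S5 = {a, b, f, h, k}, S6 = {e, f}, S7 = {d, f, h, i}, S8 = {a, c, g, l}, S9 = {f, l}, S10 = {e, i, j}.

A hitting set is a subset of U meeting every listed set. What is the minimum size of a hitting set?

T = {f, i, k, l} meets every group (each contains at least one member of T), and |T| = 4.
No choice of 3 elements meets every group, so 4 is the minimum.

4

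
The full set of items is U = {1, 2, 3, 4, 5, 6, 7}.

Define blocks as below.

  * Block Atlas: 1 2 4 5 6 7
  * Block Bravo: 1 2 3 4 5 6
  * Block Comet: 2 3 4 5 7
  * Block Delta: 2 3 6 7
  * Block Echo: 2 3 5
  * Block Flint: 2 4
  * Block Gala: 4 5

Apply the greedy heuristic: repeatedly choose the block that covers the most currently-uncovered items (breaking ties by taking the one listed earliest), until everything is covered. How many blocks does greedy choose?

Greedy: pick Atlas (covers 6 new) → pick Bravo (covers 1 new). Total picks: 2.

2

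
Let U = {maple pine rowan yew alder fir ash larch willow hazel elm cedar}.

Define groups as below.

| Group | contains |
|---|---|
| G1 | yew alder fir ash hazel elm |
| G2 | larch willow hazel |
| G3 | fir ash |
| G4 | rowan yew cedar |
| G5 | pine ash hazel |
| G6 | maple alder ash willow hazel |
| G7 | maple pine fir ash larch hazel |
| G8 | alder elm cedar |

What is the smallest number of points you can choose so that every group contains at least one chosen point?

The 3 points {ash, larch, cedar} hit every group.
The groups G2, G3, G8 are pairwise disjoint, so any hitting set needs a separate point for each — at least 3. Hence 3 is optimal.

3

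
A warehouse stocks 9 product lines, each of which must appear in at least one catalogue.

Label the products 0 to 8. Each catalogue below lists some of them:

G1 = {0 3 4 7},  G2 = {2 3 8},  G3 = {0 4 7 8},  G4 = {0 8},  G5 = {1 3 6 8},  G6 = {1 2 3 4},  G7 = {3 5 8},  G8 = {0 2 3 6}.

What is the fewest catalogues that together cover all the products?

4

G1 and G5 and G6 and G7 together: G1 ∪ G5 ∪ G6 ∪ G7 = {0, 1, 2, 3, 4, 5, 6, 7, 8} — every product is covered.
No 3 of the 8 catalogues cover everything (all 56 combinations miss at least one product), so 4 is optimal.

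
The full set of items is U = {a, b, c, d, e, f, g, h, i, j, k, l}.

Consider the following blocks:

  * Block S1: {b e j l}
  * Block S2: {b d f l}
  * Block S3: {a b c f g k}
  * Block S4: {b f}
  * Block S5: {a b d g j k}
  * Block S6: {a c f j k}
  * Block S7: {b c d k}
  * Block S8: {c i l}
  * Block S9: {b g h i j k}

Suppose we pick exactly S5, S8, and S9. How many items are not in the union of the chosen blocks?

2

Union of S5, S8, S9 = {a, b, c, d, g, h, i, j, k, l}.
Not covered: e, f — 2 items.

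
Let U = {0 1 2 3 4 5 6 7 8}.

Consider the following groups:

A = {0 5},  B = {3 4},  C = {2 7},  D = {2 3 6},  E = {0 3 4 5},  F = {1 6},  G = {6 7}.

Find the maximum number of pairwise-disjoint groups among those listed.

4

A, B, C, F are pairwise disjoint (A={0,5}; B={3,4}; C={2,7}; F={1,6}).
Every remaining group overlaps one of these, and no 5 of the listed groups are pairwise disjoint, so 4 is the maximum.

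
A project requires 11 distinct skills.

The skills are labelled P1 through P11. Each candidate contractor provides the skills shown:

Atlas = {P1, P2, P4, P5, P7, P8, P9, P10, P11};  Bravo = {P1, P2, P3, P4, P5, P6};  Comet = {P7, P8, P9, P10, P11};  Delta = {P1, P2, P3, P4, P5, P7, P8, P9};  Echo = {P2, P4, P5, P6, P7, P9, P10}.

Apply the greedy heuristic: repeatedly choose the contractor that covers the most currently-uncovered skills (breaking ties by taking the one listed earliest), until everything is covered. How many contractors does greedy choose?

Greedy: pick Atlas (covers 9 new) → pick Bravo (covers 2 new). Total picks: 2.

2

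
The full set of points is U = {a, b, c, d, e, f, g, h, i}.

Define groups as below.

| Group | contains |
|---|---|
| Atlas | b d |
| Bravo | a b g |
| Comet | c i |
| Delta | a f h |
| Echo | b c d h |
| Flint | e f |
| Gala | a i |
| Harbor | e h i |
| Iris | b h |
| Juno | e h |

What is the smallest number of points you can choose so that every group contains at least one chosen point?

The 4 points {a, b, e, i} hit every group.
No choice of 3 points meets every group, so 4 is the minimum.

4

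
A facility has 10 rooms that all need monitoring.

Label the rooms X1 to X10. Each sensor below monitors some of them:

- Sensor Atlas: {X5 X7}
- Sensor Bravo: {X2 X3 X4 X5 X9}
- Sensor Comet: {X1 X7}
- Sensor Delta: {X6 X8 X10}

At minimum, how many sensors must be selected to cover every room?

3

Bravo and Comet and Delta together: Bravo ∪ Comet ∪ Delta = {X1, X2, X3, X4, X5, X6, X7, X8, X9, X10} — every room is covered.
Only Comet contains X1, so Comet is forced; the remaining 8 rooms need at least 2 more sensors (each remaining sensor adds at most 5) — so at least 3 sensors are needed, and 3 is optimal.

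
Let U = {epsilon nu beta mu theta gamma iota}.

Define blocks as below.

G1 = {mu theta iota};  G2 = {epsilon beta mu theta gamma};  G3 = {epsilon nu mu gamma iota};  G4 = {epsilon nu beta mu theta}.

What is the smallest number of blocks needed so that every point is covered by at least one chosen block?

G3 and G4 together: G3 ∪ G4 = {epsilon, nu, beta, mu, theta, gamma, iota} — every point is covered.
No single block has all 7 points (the largest, G2, has 5), so 2 is optimal.

2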